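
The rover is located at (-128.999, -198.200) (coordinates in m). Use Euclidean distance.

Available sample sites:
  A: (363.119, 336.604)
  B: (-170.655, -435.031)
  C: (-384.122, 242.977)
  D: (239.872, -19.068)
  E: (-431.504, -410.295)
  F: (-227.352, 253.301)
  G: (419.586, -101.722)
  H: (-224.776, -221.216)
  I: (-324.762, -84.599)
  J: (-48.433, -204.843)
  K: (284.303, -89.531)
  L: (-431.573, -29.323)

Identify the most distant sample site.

A

Distances from (-128.999, -198.200):
A: √((492.118)² + (534.804)²) = √(242180.12592 + 286015.31842) = 726.771 m
B: √((-41.656)² + (-236.831)²) = √(1735.22234 + 56088.92256) = 240.467 m
C: √((-255.123)² + (441.177)²) = √(65087.74513 + 194637.14533) = 509.632 m
D: √((368.871)² + (179.132)²) = √(136065.81464 + 32088.27342) = 410.066 m
E: √((-302.505)² + (-212.095)²) = √(91509.27502 + 44984.28903) = 369.450 m
F: √((-98.353)² + (451.501)²) = √(9673.31261 + 203853.15300) = 462.089 m
G: √((548.585)² + (96.478)²) = √(300945.50223 + 9308.00448) = 557.004 m
H: √((-95.777)² + (-23.016)²) = √(9173.23373 + 529.73626) = 98.504 m
I: √((-195.763)² + (113.601)²) = √(38323.15217 + 12905.18720) = 226.337 m
J: √((80.566)² + (-6.643)²) = √(6490.88036 + 44.12945) = 80.839 m
K: √((413.302)² + (108.669)²) = √(170818.54320 + 11808.95156) = 427.349 m
L: √((-302.574)² + (168.877)²) = √(91551.02548 + 28519.44113) = 346.512 m
Maximum: A at 726.771 m.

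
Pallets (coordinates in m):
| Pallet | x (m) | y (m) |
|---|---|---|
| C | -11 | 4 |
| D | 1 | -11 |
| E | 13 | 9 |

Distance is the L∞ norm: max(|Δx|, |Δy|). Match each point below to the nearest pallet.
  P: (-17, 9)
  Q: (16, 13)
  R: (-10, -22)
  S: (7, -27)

P→C; Q→E; R→D; S→D

P at (-17, 9):
  C: 6 m
  D: 20 m
  E: 30 m
  → nearest: C (6 m)
Q at (16, 13):
  C: 27 m
  D: 24 m
  E: 4 m
  → nearest: E (4 m)
R at (-10, -22):
  C: 26 m
  D: 11 m
  E: 31 m
  → nearest: D (11 m)
S at (7, -27):
  C: 31 m
  D: 16 m
  E: 36 m
  → nearest: D (16 m)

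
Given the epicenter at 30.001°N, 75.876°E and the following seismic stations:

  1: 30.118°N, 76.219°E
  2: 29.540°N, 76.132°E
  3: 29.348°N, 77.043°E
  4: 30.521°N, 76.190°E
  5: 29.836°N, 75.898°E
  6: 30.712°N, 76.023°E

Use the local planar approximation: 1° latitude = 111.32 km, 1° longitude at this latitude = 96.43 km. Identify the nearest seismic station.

5

Distances from 30.001°N, 75.876°E:
1: √((0.117·111.32)² + (0.343·96.43)²) = √(169.63604 + 1093.98804) = 35.547 km
2: √((-0.461·111.32)² + (0.256·96.43)²) = √(2633.59049 + 609.40255) = 56.947 km
3: √((-0.653·111.32)² + (1.167·96.43)²) = √(5284.12105 + 12663.85839) = 133.970 km
4: √((0.520·111.32)² + (0.314·96.43)²) = √(3350.83530 + 916.81905) = 65.327 km
5: √((-0.165·111.32)² + (0.022·96.43)²) = √(337.37608 + 4.50059) = 18.490 km
6: √((0.711·111.32)² + (0.147·96.43)²) = √(6264.48822 + 200.93658) = 80.408 km
Minimum: 5 at 18.490 km.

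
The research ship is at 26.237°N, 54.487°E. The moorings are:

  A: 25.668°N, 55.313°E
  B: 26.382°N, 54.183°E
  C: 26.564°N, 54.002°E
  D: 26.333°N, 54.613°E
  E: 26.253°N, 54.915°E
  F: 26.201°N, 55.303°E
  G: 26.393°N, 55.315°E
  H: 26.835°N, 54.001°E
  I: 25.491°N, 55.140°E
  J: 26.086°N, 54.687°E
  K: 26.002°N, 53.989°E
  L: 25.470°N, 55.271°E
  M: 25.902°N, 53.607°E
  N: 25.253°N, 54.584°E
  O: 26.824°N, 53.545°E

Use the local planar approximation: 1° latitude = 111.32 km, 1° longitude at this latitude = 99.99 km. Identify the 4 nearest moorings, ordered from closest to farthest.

D, J, B, E

Distances from 26.237°N, 54.487°E:
A: 104.084 km
B: 34.417 km
C: 60.637 km
D: 16.521 km
E: 42.833 km
F: 81.690 km
G: 84.593 km
H: 82.419 km
I: 105.639 km
J: 26.124 km
K: 56.249 km
L: 115.912 km
M: 95.568 km
N: 109.967 km
O: 114.638 km
Sorted: D (16.521 km) < J (26.124 km) < B (34.417 km) < E (42.833 km) < K (56.249 km) < C (60.637 km) < …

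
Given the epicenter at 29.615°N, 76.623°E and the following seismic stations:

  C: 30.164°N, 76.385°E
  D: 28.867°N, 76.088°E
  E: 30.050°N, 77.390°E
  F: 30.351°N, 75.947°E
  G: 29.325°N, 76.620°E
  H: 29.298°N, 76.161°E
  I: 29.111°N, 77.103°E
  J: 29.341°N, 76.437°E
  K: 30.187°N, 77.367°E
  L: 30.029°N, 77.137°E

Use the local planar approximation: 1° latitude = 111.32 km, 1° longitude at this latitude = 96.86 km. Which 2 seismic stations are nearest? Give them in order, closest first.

G, J

Distances from 29.615°N, 76.623°E:
C: 65.318 km
D: 98.075 km
E: 88.680 km
F: 104.881 km
G: 32.284 km
H: 56.989 km
I: 72.866 km
J: 35.425 km
K: 96.165 km
L: 67.843 km
Sorted: G (32.284 km) < J (35.425 km) < H (56.989 km) < C (65.318 km) < …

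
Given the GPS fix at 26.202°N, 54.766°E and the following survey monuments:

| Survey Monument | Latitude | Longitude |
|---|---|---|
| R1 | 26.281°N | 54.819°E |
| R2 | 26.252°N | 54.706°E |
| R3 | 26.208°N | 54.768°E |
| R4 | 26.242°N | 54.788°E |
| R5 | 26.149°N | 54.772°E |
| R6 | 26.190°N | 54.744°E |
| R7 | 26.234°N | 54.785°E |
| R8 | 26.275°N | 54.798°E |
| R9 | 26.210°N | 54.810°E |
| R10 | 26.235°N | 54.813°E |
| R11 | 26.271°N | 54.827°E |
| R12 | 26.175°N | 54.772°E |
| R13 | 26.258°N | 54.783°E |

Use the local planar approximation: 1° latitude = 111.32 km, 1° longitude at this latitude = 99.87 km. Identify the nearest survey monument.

Distances from 26.202°N, 54.766°E:
R1: √((0.079·111.32)² + (0.053·99.87)²) = √(77.33936 + 28.01701) = 10.264 km
R2: √((0.050·111.32)² + (-0.060·99.87)²) = √(30.98036 + 35.90646) = 8.178 km
R3: √((0.006·111.32)² + (0.002·99.87)²) = √(0.44612 + 0.03990) = 0.697 km
R4: √((0.040·111.32)² + (0.022·99.87)²) = √(19.82743 + 4.82742) = 4.965 km
R5: √((-0.053·111.32)² + (0.006·99.87)²) = √(34.80953 + 0.35906) = 5.930 km
R6: √((-0.012·111.32)² + (-0.022·99.87)²) = √(1.78447 + 4.82742) = 2.571 km
R7: √((0.032·111.32)² + (0.019·99.87)²) = √(12.68955 + 3.60062) = 4.036 km
R8: √((0.073·111.32)² + (0.032·99.87)²) = √(66.03773 + 10.21339) = 8.732 km
R9: √((0.008·111.32)² + (0.044·99.87)²) = √(0.79310 + 19.30970) = 4.484 km
R10: √((0.033·111.32)² + (0.047·99.87)²) = √(13.49504 + 22.03260) = 5.961 km
R11: √((0.069·111.32)² + (0.061·99.87)²) = √(58.99899 + 37.11332) = 9.804 km
R12: √((-0.027·111.32)² + (0.006·99.87)²) = √(9.03387 + 0.35906) = 3.065 km
R13: √((0.056·111.32)² + (0.017·99.87)²) = √(38.86176 + 2.88249) = 6.461 km
Minimum: R3 at 0.697 km.

R3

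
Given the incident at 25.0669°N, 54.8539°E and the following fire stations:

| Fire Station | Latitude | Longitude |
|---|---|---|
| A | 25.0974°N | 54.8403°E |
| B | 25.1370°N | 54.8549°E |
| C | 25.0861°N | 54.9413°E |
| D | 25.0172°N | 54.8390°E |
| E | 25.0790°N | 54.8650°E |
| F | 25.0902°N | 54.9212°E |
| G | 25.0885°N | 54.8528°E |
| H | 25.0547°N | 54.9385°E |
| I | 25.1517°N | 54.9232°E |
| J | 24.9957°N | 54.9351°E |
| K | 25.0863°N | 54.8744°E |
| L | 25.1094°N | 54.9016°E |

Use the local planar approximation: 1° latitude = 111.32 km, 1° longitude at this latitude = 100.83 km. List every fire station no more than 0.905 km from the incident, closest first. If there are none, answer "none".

none

Distances from 25.0669°N, 54.8539°E:
A: 3.6617 km
B: 7.8042 km
C: 9.0680 km
D: 5.7330 km
E: 1.7513 km
F: 7.2647 km
G: 2.4071 km
H: 8.6377 km
I: 11.7447 km
J: 11.3954 km
K: 2.9894 km
L: 6.7465 km
Threshold 0.905 km: none within range.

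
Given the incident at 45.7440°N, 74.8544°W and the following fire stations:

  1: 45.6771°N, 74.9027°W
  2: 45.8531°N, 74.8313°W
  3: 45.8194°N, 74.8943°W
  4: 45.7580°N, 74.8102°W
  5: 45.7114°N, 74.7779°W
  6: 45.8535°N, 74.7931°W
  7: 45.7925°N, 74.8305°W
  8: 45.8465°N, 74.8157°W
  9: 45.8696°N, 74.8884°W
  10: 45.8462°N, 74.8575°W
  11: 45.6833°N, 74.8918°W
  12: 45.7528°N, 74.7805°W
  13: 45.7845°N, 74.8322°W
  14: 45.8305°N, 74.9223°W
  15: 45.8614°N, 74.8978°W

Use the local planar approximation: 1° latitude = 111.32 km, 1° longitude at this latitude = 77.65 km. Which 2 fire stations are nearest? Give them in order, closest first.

Distances from 45.7440°N, 74.8544°W:
1: √((-0.0669·111.32)² + (-0.0483·77.65)²) = √(55.462396 + 14.066213) = 8.3384 km
2: √((0.1091·111.32)² + (0.0231·77.65)²) = √(147.501316 + 3.217414) = 12.2768 km
3: √((0.0754·111.32)² + (-0.0399·77.65)²) = √(70.451312 + 9.599060) = 8.9471 km
4: √((0.0140·111.32)² + (0.0442·77.65)²) = √(2.428860 + 11.779516) = 3.7694 km
5: √((-0.0326·111.32)² + (0.0765·77.65)²) = √(13.169873 + 35.286273) = 6.9610 km
6: √((0.1095·111.32)² + (0.0613·77.65)²) = √(148.584885 + 22.657076) = 13.0859 km
7: √((0.0485·111.32)² + (0.0239·77.65)²) = √(29.149417 + 3.444124) = 5.7091 km
8: √((0.1025·111.32)² + (0.0387·77.65)²) = √(130.194946 + 9.030356) = 11.7994 km
9: √((0.1256·111.32)² + (-0.0340·77.65)²) = √(195.490508 + 6.970128) = 14.2289 km
10: √((0.1022·111.32)² + (-0.0031·77.65)²) = √(129.433945 + 0.057944) = 11.3795 km
11: √((-0.0607·111.32)² + (-0.0374·77.65)²) = √(45.658725 + 8.433855) = 7.3548 km
12: √((0.0088·111.32)² + (0.0739·77.65)²) = √(0.959648 + 32.928489) = 5.8214 km
13: √((0.0405·111.32)² + (0.0222·77.65)²) = √(20.326212 + 2.971590) = 4.8268 km
14: √((0.0865·111.32)² + (-0.0679·77.65)²) = √(92.721107 + 27.798571) = 10.9781 km
15: √((0.1174·111.32)² + (-0.0434·77.65)²) = √(170.797925 + 11.356967) = 13.4965 km
Sorted: 4 (3.7694 km) < 13 (4.8268 km) < 7 (5.7091 km) < 12 (5.8214 km) < …

4, 13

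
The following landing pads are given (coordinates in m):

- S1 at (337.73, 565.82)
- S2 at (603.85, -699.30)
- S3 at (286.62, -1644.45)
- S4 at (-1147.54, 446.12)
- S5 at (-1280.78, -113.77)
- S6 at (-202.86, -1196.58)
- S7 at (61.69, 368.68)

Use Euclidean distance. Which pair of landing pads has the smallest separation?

S1 and S7

Pairwise distances:
S1–S2: 1292.81 m
S1–S3: 2210.86 m
S1–S4: 1490.09 m
S1–S5: 1755.40 m
S1–S6: 1843.45 m
S1–S7: 339.21 m
S2–S3: 996.97 m
S2–S4: 2092.69 m
S2–S5: 1973.49 m
S2–S6: 947.66 m
S2–S7: 1197.71 m
S3–S4: 2535.21 m
S3–S5: 2190.83 m
S3–S6: 663.46 m
S3–S7: 2025.66 m
S4–S5: 575.53 m
S4–S6: 1894.96 m
S4–S7: 1211.71 m
S5–S6: 1527.87 m
S5–S7: 1426.53 m
S6–S7: 1587.46 m
Closest pair: S1–S7 at 339.21 m.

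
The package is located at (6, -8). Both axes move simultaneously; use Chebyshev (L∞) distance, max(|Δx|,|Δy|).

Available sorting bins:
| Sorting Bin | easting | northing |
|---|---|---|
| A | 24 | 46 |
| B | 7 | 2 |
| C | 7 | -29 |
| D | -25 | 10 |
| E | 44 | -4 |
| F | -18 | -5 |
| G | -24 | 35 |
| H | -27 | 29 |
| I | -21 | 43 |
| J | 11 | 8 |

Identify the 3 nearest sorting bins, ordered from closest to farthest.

Distances from (6, -8):
A: max(|18|, |54|) = 54
B: max(|1|, |10|) = 10
C: max(|1|, |-21|) = 21
D: max(|-31|, |18|) = 31
E: max(|38|, |4|) = 38
F: max(|-24|, |3|) = 24
G: max(|-30|, |43|) = 43
H: max(|-33|, |37|) = 37
I: max(|-27|, |51|) = 51
J: max(|5|, |16|) = 16
Sorted: B (10) < J (16) < C (21) < F (24) < D (31) < …

B, J, C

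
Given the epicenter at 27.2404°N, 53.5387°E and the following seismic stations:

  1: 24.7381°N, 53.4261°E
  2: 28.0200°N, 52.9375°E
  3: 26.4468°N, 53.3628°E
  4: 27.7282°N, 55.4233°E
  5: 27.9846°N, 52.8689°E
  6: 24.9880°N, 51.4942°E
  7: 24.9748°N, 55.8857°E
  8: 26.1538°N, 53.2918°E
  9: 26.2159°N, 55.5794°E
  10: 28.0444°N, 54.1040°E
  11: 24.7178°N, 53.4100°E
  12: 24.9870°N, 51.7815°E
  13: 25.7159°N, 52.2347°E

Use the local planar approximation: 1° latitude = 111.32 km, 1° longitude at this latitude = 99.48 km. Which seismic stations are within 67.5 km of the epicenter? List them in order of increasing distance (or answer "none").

Distances from 27.2404°N, 53.5387°E:
1: √((-2.5023·111.32)² + (-0.1126·99.48)²) = √(77593.465192 + 125.472437) = 278.7812 km
2: √((0.7796·111.32)² + (-0.6012·99.48)²) = √(7531.648722 + 3576.922224) = 105.3972 km
3: √((-0.7936·111.32)² + (-0.1759·99.48)²) = √(7804.583180 + 306.198622) = 90.0599 km
4: √((0.4878·111.32)² + (1.8846·99.48)²) = √(2948.695909 + 35148.753400) = 195.1857 km
5: √((0.7442·111.32)² + (-0.6698·99.48)²) = √(6863.185333 + 4439.783978) = 106.3154 km
6: √((-2.2524·111.32)² + (-2.0445·99.48)²) = √(62869.127417 + 41366.214821) = 322.8550 km
7: √((-2.2656·111.32)² + (2.3470·99.48)²) = √(63608.165048 + 54512.704938) = 343.6872 km
8: √((-1.0866·111.32)² + (-0.2469·99.48)²) = √(14631.397079 + 603.272784) = 123.4288 km
9: √((-1.0245·111.32)² + (2.0407·99.48)²) = √(13006.795761 + 41212.587494) = 232.8506 km
10: √((0.8040·111.32)² + (0.5653·99.48)²) = √(8010.479122 + 3162.492645) = 105.7023 km
11: √((-2.5226·111.32)² + (-0.1287·99.48)²) = √(78857.531502 + 163.918755) = 281.1075 km
12: √((-2.2534·111.32)² + (-1.7572·99.48)²) = √(62924.963932 + 30557.227137) = 305.7486 km
13: √((-1.5245·111.32)² + (-1.3040·99.48)²) = √(28800.581250 + 16827.776528) = 213.6080 km
Threshold 67.5 km: none within range.

none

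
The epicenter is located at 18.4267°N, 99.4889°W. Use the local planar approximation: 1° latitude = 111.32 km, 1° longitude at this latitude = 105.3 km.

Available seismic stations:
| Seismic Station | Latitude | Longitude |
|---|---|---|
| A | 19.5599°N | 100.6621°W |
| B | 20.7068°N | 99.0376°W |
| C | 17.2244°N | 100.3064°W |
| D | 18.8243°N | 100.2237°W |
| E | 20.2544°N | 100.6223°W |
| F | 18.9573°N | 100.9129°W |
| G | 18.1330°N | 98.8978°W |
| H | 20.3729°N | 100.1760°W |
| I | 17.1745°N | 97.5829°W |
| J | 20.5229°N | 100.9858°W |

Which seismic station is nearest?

G

Distances from 18.4267°N, 99.4889°W:
A: 176.5642 km
B: 258.2311 km
C: 159.1333 km
D: 89.1394 km
E: 235.8803 km
F: 161.1614 km
G: 70.3073 km
H: 228.4128 km
I: 244.3607 km
J: 281.5971 km
Minimum: G at 70.3073 km.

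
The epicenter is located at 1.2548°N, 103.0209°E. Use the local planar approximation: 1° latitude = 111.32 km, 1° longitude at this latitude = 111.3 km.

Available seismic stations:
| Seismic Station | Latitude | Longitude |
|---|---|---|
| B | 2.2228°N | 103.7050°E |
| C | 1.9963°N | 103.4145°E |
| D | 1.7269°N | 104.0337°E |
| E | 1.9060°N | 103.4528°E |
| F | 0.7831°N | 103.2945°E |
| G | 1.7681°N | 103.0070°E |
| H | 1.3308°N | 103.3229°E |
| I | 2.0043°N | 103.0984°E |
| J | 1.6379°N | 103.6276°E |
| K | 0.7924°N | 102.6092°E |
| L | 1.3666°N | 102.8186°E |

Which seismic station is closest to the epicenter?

L

Distances from 1.2548°N, 103.0209°E:
B: √((0.9680·111.32)² + (0.6841·111.3)²) = √(11611.734840 + 5797.349853) = 131.9435 km
C: √((0.7415·111.32)² + (0.3936·111.3)²) = √(6813.475617 + 1919.112827) = 93.4483 km
D: √((0.4721·111.32)² + (1.0128·111.3)²) = √(2761.940995 + 12706.844463) = 124.3736 km
E: √((0.6512·111.32)² + (0.4319·111.3)²) = √(5255.029751 + 2310.770086) = 86.9816 km
F: √((-0.4717·111.32)² + (0.2736·111.3)²) = √(2757.262713 + 927.304815) = 60.7006 km
G: √((0.5133·111.32)² + (-0.0139·111.3)²) = √(3265.043140 + 2.393426) = 57.1615 km
H: √((0.0760·111.32)² + (0.3020·111.3)²) = √(71.577015 + 1129.806879) = 34.6610 km
I: √((0.7495·111.32)² + (0.0775·111.3)²) = √(6961.289091 + 74.403563) = 83.8790 km
J: √((0.3831·111.32)² + (0.6067·111.3)²) = √(1818.740339 + 4559.721511) = 79.8653 km
K: √((-0.4624·111.32)² + (-0.4117·111.3)²) = √(2649.610561 + 2099.674929) = 68.9151 km
L: √((0.1118·111.32)² + (-0.2023·111.3)²) = √(154.892362 + 506.969806) = 25.7267 km
Minimum: L at 25.7267 km.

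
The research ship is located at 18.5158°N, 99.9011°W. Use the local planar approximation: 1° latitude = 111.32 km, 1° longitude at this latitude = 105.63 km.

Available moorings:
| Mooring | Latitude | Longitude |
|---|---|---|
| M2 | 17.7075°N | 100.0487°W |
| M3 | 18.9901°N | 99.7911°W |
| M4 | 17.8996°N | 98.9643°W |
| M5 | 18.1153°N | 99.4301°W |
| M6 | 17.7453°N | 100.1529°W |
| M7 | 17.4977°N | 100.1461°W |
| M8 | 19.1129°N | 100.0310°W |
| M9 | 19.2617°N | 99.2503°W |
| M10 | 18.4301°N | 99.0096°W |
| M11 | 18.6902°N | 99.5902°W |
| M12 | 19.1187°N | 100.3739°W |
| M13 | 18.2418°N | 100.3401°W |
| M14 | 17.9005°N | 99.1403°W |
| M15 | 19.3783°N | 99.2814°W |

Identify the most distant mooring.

M4

Distances from 18.5158°N, 99.9011°W:
M2: √((-0.8083·111.32)² + (-0.1476·105.63)²) = √(8096.392482 + 243.078907) = 91.3207 km
M3: √((0.4743·111.32)² + (0.1100·105.63)²) = √(2787.742426 + 135.008132) = 54.0625 km
M4: √((-0.6162·111.32)² + (0.9368·105.63)²) = √(4705.326706 + 9791.930531) = 120.4046 km
M5: √((-0.4005·111.32)² + (0.4710·105.63)²) = √(1987.702739 + 2475.234638) = 66.8052 km
M6: √((-0.7705·111.32)² + (-0.2518·105.63)²) = √(7356.846277 + 707.434134) = 89.8013 km
M7: √((-1.0181·111.32)² + (-0.2450·105.63)²) = √(12844.797745 + 669.740756) = 116.2520 km
M8: √((0.5971·111.32)² + (-0.1299·105.63)²) = √(4418.150826 + 188.275089) = 67.8707 km
M9: √((0.7459·111.32)² + (0.6508·105.63)²) = √(6894.576736 + 4725.738086) = 107.7976 km
M10: √((-0.0857·111.32)² + (0.8915·105.63)²) = √(91.013966 + 8867.827870) = 94.6512 km
M11: √((0.1744·111.32)² + (0.3109·105.63)²) = √(376.911472 + 1078.489705) = 38.1497 km
M12: √((0.6029·111.32)² + (-0.4728·105.63)²) = √(4504.400137 + 2494.189780) = 83.6576 km
M13: √((-0.2740·111.32)² + (-0.4390·105.63)²) = √(930.352483 + 2150.322504) = 55.5038 km
M14: √((-0.6153·111.32)² + (0.7608·105.63)²) = √(4691.591875 + 6458.260630) = 105.5929 km
M15: √((0.8625·111.32)² + (0.6197·105.63)²) = √(9218.592182 + 4284.869029) = 116.2044 km
Maximum: M4 at 120.4046 km.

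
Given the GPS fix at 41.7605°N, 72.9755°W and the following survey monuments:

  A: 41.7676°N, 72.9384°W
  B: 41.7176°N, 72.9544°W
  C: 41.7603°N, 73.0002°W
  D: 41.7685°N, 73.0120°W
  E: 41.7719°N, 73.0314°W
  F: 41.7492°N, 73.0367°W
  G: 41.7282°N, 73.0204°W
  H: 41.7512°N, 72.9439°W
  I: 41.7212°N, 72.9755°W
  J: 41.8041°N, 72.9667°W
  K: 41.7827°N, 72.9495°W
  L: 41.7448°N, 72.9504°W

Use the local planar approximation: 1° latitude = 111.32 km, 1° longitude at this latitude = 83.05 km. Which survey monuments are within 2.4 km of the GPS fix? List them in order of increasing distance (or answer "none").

C

Distances from 41.7605°N, 72.9755°W:
A: 3.1809 km
B: 5.0870 km
C: 2.0515 km
D: 3.1594 km
E: 4.8128 km
F: 5.2360 km
G: 5.1801 km
H: 2.8212 km
I: 4.3749 km
J: 4.9083 km
K: 3.2818 km
L: 2.7203 km
Threshold 2.4 km: C (2.0515 km) is within range.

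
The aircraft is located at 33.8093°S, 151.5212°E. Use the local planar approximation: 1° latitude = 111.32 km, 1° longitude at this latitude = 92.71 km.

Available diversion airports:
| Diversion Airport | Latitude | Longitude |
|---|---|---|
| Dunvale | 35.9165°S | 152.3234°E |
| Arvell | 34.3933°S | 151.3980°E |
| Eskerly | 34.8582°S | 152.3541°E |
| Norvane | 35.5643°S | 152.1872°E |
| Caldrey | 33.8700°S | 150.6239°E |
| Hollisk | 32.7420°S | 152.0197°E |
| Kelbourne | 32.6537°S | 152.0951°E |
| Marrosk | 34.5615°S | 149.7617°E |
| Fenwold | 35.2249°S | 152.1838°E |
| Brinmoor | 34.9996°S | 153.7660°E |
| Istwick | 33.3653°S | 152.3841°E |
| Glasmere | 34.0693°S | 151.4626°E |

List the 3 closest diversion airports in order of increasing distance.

Distances from 33.8093°S, 151.5212°E:
Dunvale: √((-2.1072·111.32)² + (0.8022·92.71)²) = √(55024.728779 + 5531.188732) = 246.0811 km
Arvell: √((-0.5840·111.32)² + (-0.1232·92.71)²) = √(4226.414518 + 130.459160) = 66.0066 km
Eskerly: √((-1.0489·111.32)² + (0.8329·92.71)²) = √(13633.726142 + 5962.644079) = 139.9870 km
Norvane: √((-1.7550·111.32)² + (0.6660·92.71)²) = √(38168.108396 + 3812.427736) = 204.8915 km
Caldrey: √((-0.0607·111.32)² + (-0.8973·92.71)²) = √(45.658725 + 6920.356979) = 83.4627 km
Hollisk: √((1.0673·111.32)² + (0.4985·92.71)²) = √(14116.252374 + 2135.912648) = 127.4840 km
Kelbourne: √((1.1556·111.32)² + (0.5739·92.71)²) = √(16548.607736 + 2830.907061) = 139.2103 km
Marrosk: √((-0.7522·111.32)² + (-1.7595·92.71)²) = √(7011.534148 + 26609.193059) = 183.3596 km
Fenwold: √((-1.4156·111.32)² + (0.6626·92.71)²) = √(24832.903636 + 3773.601408) = 169.1346 km
Brinmoor: √((-1.1903·111.32)² + (2.2448·92.71)²) = √(17557.361958 + 43312.023047) = 246.7172 km
Istwick: √((0.4440·111.32)² + (0.8629·92.71)²) = √(2442.937384 + 6399.913440) = 94.0364 km
Glasmere: √((-0.2600·111.32)² + (-0.0586·92.71)²) = √(837.708826 + 29.515381) = 29.4487 km
Sorted: Glasmere (29.4487 km) < Arvell (66.0066 km) < Caldrey (83.4627 km) < Istwick (94.0364 km) < Hollisk (127.4840 km) < …

Glasmere, Arvell, Caldrey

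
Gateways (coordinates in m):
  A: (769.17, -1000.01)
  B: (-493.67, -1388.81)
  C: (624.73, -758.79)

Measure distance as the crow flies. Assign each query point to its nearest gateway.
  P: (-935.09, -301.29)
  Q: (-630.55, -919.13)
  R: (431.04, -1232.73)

P→B; Q→B; R→A

P at (-935.09, -301.29):
  A: 1841.93 m
  B: 1173.69 m
  C: 1625.53 m
  → nearest: B (1173.69 m)
Q at (-630.55, -919.13):
  A: 1402.05 m
  B: 489.22 m
  C: 1265.48 m
  → nearest: B (489.22 m)
R at (431.04, -1232.73):
  A: 410.48 m
  B: 937.79 m
  C: 511.99 m
  → nearest: A (410.48 m)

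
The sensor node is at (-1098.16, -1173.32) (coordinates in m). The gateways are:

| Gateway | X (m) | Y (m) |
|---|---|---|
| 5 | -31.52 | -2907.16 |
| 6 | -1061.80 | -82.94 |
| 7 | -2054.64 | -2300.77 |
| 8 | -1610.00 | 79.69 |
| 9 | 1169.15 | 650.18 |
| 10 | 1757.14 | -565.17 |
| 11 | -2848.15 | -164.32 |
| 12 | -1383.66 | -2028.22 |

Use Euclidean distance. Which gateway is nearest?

12

Distances from (-1098.16, -1173.32):
5: √((1066.64)² + (-1733.84)²) = √(1137720.8896 + 3006201.1456) = 2035.66 m
6: √((36.36)² + (1090.38)²) = √(1322.0496 + 1188928.5444) = 1090.99 m
7: √((-956.48)² + (-1127.45)²) = √(914853.9904 + 1271143.5025) = 1478.51 m
8: √((-511.84)² + (1253.01)²) = √(261980.1856 + 1570034.0601) = 1353.52 m
9: √((2267.31)² + (1823.50)²) = √(5140694.6361 + 3325152.2500) = 2909.61 m
10: √((2855.30)² + (608.15)²) = √(8152738.0900 + 369846.4225) = 2919.35 m
11: √((-1749.99)² + (1009.00)²) = √(3062465.0001 + 1018081.0000) = 2020.04 m
12: √((-285.50)² + (-854.90)²) = √(81510.2500 + 730854.0100) = 901.31 m
Minimum: 12 at 901.31 m.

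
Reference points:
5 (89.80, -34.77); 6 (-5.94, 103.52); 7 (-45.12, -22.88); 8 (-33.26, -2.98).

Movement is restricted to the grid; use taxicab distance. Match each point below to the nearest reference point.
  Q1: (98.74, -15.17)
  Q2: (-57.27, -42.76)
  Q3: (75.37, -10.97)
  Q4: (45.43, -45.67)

Q1→5; Q2→7; Q3→5; Q4→5

Q1 at (98.74, -15.17):
  5: 28.54
  6: 223.37
  7: 151.57
  8: 144.19
  → nearest: 5 (28.54)
Q2 at (-57.27, -42.76):
  5: 155.06
  6: 197.61
  7: 32.03
  8: 63.79
  → nearest: 7 (32.03)
Q3 at (75.37, -10.97):
  5: 38.23
  6: 195.80
  7: 132.40
  8: 116.62
  → nearest: 5 (38.23)
Q4 at (45.43, -45.67):
  5: 55.27
  6: 200.56
  7: 113.34
  8: 121.38
  → nearest: 5 (55.27)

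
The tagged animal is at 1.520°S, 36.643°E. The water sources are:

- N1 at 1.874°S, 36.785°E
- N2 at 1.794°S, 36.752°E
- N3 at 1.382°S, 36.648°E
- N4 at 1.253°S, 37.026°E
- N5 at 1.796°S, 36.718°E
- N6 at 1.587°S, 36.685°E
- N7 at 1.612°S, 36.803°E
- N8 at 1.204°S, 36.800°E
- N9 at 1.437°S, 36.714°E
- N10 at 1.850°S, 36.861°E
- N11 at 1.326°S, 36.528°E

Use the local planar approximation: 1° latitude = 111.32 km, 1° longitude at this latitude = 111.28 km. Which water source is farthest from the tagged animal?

N4

Distances from 1.520°S, 36.643°E:
N1: 42.457 km
N2: 32.825 km
N3: 15.372 km
N4: 51.961 km
N5: 31.838 km
N6: 8.802 km
N7: 20.540 km
N8: 39.277 km
N9: 12.157 km
N10: 44.023 km
N11: 25.103 km
Maximum: N4 at 51.961 km.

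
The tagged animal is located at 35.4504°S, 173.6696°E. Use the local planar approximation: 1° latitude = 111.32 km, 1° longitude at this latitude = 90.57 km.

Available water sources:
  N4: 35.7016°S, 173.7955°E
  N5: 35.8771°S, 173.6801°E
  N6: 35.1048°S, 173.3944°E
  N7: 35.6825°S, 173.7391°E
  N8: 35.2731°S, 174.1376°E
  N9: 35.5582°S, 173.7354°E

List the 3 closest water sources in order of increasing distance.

Distances from 35.4504°S, 173.6696°E:
N4: 30.1991 km
N5: 47.5098 km
N6: 45.8406 km
N7: 26.5931 km
N8: 46.7567 km
N9: 13.3986 km
Sorted: N9 (13.3986 km) < N7 (26.5931 km) < N4 (30.1991 km) < N6 (45.8406 km) < N8 (46.7567 km) < …

N9, N7, N4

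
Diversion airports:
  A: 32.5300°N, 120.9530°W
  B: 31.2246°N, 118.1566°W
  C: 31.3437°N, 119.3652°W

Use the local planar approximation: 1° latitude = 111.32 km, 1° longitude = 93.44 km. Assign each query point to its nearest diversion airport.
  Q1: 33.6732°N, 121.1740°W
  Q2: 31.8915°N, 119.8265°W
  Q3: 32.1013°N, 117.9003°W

Q1→A; Q2→C; Q3→B

Q1 at 33.6732°N, 121.1740°W:
  A: √((-1.1432·111.32)² + (0.2210·93.44)²) = √(16195.368230 + 426.432412) = 128.9256 km
  B: √((-2.4486·111.32)² + (3.0174·93.44)²) = √(74298.848948 + 79493.465716) = 392.1636 km
  C: √((-2.3295·111.32)² + (1.8088·93.44)²) = √(67246.831282 + 28565.824140) = 309.5362 km
  → nearest: A (128.9256 km)
Q2 at 31.8915°N, 119.8265°W:
  A: √((0.6385·111.32)² + (-1.1265·93.44)²) = √(5052.056496 + 11079.701283) = 127.0109 km
  B: √((-0.6669·111.32)² + (1.6699·93.44)²) = √(5511.474852 + 24347.063529) = 172.7962 km
  C: √((-0.5478·111.32)² + (0.4613·93.44)²) = √(3718.694069 + 1857.943781) = 74.6769 km
  → nearest: C (74.6769 km)
Q3 at 32.1013°N, 117.9003°W:
  A: √((0.4287·111.32)² + (-3.0527·93.44)²) = √(2277.473657 + 81364.303837) = 289.2089 km
  B: √((-0.8767·111.32)² + (-0.2563·93.44)²) = √(9524.636462 + 573.538891) = 100.4897 km
  C: √((-0.7576·111.32)² + (-1.4649·93.44)²) = √(7112.566294 + 18736.204483) = 160.7755 km
  → nearest: B (100.4897 km)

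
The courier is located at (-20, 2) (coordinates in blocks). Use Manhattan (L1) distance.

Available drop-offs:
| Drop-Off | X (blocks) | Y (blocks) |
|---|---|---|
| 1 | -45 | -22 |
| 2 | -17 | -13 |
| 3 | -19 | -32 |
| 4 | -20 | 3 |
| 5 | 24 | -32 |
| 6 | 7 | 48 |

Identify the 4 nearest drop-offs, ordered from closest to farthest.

Distances from (-20, 2):
1: |-25| + |-24| = 25 + 24 = 49 blocks
2: |3| + |-15| = 3 + 15 = 18 blocks
3: |1| + |-34| = 1 + 34 = 35 blocks
4: |0| + |1| = 0 + 1 = 1 blocks
5: |44| + |-34| = 44 + 34 = 78 blocks
6: |27| + |46| = 27 + 46 = 73 blocks
Sorted: 4 (1 blocks) < 2 (18 blocks) < 3 (35 blocks) < 1 (49 blocks) < 6 (73 blocks) < 5 (78 blocks)

4, 2, 3, 1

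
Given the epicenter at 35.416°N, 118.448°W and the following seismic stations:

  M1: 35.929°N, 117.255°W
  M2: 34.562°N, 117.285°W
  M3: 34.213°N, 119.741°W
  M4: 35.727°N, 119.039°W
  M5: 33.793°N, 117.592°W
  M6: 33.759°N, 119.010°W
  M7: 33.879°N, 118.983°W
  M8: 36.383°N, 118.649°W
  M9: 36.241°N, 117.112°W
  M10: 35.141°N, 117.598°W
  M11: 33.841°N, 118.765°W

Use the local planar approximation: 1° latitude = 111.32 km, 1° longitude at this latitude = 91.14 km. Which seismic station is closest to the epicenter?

Distances from 35.416°N, 118.448°W:
M1: √((0.513·111.32)² + (1.193·91.14)²) = √(3261.22772 + 11822.21725) = 122.815 km
M2: √((-0.854·111.32)² + (1.163·91.14)²) = √(9037.78773 + 11235.11386) = 142.383 km
M3: √((-1.203·111.32)² + (-1.293·91.14)²) = √(17934.02001 + 13887.21305) = 178.385 km
M4: √((0.311·111.32)² + (-0.591·91.14)²) = √(1198.58041 + 2901.30249) = 64.030 km
M5: √((-1.623·111.32)² + (0.856·91.14)²) = √(32642.50167 + 6086.47129) = 196.797 km
M6: √((-1.657·111.32)² + (-0.562·91.14)²) = √(34024.47339 + 2623.55806) = 191.437 km
M7: √((-1.537·111.32)² + (-0.535·91.14)²) = √(29274.81305 + 2377.52785) = 177.911 km
M8: √((0.967·111.32)² + (-0.201·91.14)²) = √(11587.75604 + 335.59089) = 109.194 km
M9: √((0.825·111.32)² + (1.336·91.14)²) = √(8434.40192 + 14826.23791) = 152.514 km
M10: √((-0.275·111.32)² + (0.850·91.14)²) = √(937.15577 + 6001.44596) = 83.298 km
M11: √((-1.575·111.32)² + (-0.317·91.14)²) = √(30740.25824 + 834.71184) = 177.693 km
Minimum: M4 at 64.030 km.

M4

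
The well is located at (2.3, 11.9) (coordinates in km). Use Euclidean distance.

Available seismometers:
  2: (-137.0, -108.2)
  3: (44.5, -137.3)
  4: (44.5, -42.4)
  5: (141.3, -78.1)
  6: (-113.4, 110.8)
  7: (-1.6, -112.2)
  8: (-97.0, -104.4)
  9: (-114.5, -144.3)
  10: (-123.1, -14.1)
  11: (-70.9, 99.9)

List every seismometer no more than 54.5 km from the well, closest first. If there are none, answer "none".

none

Distances from (2.3, 11.9):
2: √((-139.3)² + (-120.1)²) = √(19404.490 + 14424.010) = 183.9 km
3: √((42.2)² + (-149.2)²) = √(1780.840 + 22260.640) = 155.1 km
4: √((42.2)² + (-54.3)²) = √(1780.840 + 2948.490) = 68.8 km
5: √((139.0)² + (-90.0)²) = √(19321.000 + 8100.000) = 165.6 km
6: √((-115.7)² + (98.9)²) = √(13386.490 + 9781.210) = 152.2 km
7: √((-3.9)² + (-124.1)²) = √(15.210 + 15400.810) = 124.2 km
8: √((-99.3)² + (-116.3)²) = √(9860.490 + 13525.690) = 152.9 km
9: √((-116.8)² + (-156.2)²) = √(13642.240 + 24398.440) = 195.0 km
10: √((-125.4)² + (-26.0)²) = √(15725.160 + 676.000) = 128.1 km
11: √((-73.2)² + (88.0)²) = √(5358.240 + 7744.000) = 114.5 km
Threshold 54.5 km: none within range.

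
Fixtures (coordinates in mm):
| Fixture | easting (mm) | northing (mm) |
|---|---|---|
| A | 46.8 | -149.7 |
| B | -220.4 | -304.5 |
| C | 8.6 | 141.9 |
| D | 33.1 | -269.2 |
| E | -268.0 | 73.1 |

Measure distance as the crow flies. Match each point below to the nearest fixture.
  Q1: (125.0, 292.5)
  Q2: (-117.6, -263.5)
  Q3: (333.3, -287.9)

Q1→C; Q2→B; Q3→D

Q1 at (125.0, 292.5):
  A: √((-78.2)² + (-442.2)²) = √(6115.240 + 195540.840) = 449.1 mm
  B: √((-345.4)² + (-597.0)²) = √(119301.160 + 356409.000) = 689.7 mm
  C: √((-116.4)² + (-150.6)²) = √(13548.960 + 22680.360) = 190.3 mm
  D: √((-91.9)² + (-561.7)²) = √(8445.610 + 315506.890) = 569.2 mm
  E: √((-393.0)² + (-219.4)²) = √(154449.000 + 48136.360) = 450.1 mm
  → nearest: C (190.3 mm)
Q2 at (-117.6, -263.5):
  A: √((164.4)² + (113.8)²) = √(27027.360 + 12950.440) = 199.9 mm
  B: √((-102.8)² + (-41.0)²) = √(10567.840 + 1681.000) = 110.7 mm
  C: √((126.2)² + (405.4)²) = √(15926.440 + 164349.160) = 424.6 mm
  D: √((150.7)² + (-5.7)²) = √(22710.490 + 32.490) = 150.8 mm
  E: √((-150.4)² + (336.6)²) = √(22620.160 + 113299.560) = 368.7 mm
  → nearest: B (110.7 mm)
Q3 at (333.3, -287.9):
  A: √((-286.5)² + (138.2)²) = √(82082.250 + 19099.240) = 318.1 mm
  B: √((-553.7)² + (-16.6)²) = √(306583.690 + 275.560) = 553.9 mm
  C: √((-324.7)² + (429.8)²) = √(105430.090 + 184728.040) = 538.7 mm
  D: √((-300.2)² + (18.7)²) = √(90120.040 + 349.690) = 300.8 mm
  E: √((-601.3)² + (361.0)²) = √(361561.690 + 130321.000) = 701.3 mm
  → nearest: D (300.8 mm)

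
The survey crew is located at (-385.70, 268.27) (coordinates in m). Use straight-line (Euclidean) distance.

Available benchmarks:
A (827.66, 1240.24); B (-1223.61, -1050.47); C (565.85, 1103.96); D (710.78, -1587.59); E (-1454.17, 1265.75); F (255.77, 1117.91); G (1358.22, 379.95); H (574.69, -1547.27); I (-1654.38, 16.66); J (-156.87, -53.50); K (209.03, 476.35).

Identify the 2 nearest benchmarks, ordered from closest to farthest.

J, K

Distances from (-385.70, 268.27):
A: √((1213.36)² + (971.97)²) = √(1472242.4896 + 944725.6809) = 1554.66 m
B: √((-837.91)² + (-1318.74)²) = √(702093.1681 + 1739075.1876) = 1562.42 m
C: √((951.55)² + (835.69)²) = √(905447.4025 + 698377.7761) = 1266.42 m
D: √((1096.48)² + (-1855.86)²) = √(1202268.3904 + 3444216.3396) = 2155.57 m
E: √((-1068.47)² + (997.48)²) = √(1141628.1409 + 994966.3504) = 1461.71 m
F: √((641.47)² + (849.64)²) = √(411483.7609 + 721888.1296) = 1064.60 m
G: √((1743.92)² + (111.68)²) = √(3041256.9664 + 12472.4224) = 1747.49 m
H: √((960.39)² + (-1815.54)²) = √(922348.9521 + 3296185.4916) = 2053.91 m
I: √((-1268.68)² + (-251.61)²) = √(1609548.9424 + 63307.5921) = 1293.39 m
J: √((228.83)² + (-321.77)²) = √(52363.1689 + 103535.9329) = 394.84 m
K: √((594.73)² + (208.08)²) = √(353703.7729 + 43297.2864) = 630.08 m
Sorted: J (394.84 m) < K (630.08 m) < F (1064.60 m) < C (1266.42 m) < …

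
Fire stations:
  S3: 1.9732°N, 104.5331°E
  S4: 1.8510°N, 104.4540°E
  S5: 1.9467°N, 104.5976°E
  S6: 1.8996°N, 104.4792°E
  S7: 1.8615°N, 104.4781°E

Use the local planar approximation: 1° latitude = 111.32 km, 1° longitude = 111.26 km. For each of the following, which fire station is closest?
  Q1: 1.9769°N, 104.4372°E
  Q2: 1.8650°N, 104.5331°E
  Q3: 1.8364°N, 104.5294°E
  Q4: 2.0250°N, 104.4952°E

Q1 at 1.9769°N, 104.4372°E:
  S3: 10.6778 km
  S4: 14.1393 km
  S5: 18.1600 km
  S6: 9.7920 km
  S7: 13.6285 km
  → nearest: S6 (9.7920 km)
Q2 at 1.8650°N, 104.5331°E:
  S3: 12.0448 km
  S4: 8.9376 km
  S5: 11.5851 km
  S6: 7.1273 km
  S7: 6.1317 km
  → nearest: S7 (6.1317 km)
Q3 at 1.8364°N, 104.5294°E:
  S3: 15.2341 km
  S4: 8.5450 km
  S5: 14.4340 km
  S6: 8.9829 km
  S7: 6.3549 km
  → nearest: S7 (6.3549 km)
Q4 at 2.0250°N, 104.4952°E:
  S3: 7.1437 km
  S4: 19.9047 km
  S5: 14.3449 km
  S6: 14.0726 km
  S7: 18.3000 km
  → nearest: S3 (7.1437 km)

Q1→S6; Q2→S7; Q3→S7; Q4→S3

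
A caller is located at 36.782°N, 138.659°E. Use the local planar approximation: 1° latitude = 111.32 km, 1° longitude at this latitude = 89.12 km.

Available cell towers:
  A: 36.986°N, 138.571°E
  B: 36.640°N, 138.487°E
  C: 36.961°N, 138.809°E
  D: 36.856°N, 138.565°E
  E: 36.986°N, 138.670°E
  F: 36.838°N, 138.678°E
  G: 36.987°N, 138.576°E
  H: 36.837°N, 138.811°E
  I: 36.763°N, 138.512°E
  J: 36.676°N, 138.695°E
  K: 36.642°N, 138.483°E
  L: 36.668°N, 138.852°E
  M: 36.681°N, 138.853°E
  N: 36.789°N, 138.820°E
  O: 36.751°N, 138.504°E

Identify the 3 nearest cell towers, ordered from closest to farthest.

F, D, J

Distances from 36.782°N, 138.659°E:
A: √((0.204·111.32)² + (-0.088·89.12)²) = √(515.71140 + 61.50575) = 24.025 km
B: √((-0.142·111.32)² + (-0.172·89.12)²) = √(249.87516 + 234.96720) = 22.019 km
C: √((0.179·111.32)² + (0.150·89.12)²) = √(397.05663 + 178.70342) = 23.995 km
D: √((0.074·111.32)² + (-0.094·89.12)²) = √(67.85937 + 70.17882) = 11.749 km
E: √((0.204·111.32)² + (0.011·89.12)²) = √(515.71140 + 0.96103) = 22.730 km
F: √((0.056·111.32)² + (0.019·89.12)²) = √(38.86176 + 2.86720) = 6.460 km
G: √((0.205·111.32)² + (-0.083·89.12)²) = √(520.77978 + 54.71502) = 23.989 km
H: √((0.055·111.32)² + (0.152·89.12)²) = √(37.48623 + 183.50062) = 14.866 km
I: √((-0.019·111.32)² + (-0.147·89.12)²) = √(4.47356 + 171.62677) = 13.270 km
J: √((-0.106·111.32)² + (0.036·89.12)²) = √(139.23811 + 10.29332) = 12.228 km
K: √((-0.140·111.32)² + (-0.176·89.12)²) = √(242.88599 + 246.02299) = 22.111 km
L: √((-0.114·111.32)² + (0.193·89.12)²) = √(161.04828 + 295.84550) = 21.375 km
M: √((-0.101·111.32)² + (0.194·89.12)²) = √(126.41224 + 298.91920) = 20.624 km
N: √((0.007·111.32)² + (0.161·89.12)²) = √(0.60721 + 205.87429) = 14.369 km
O: √((-0.031·111.32)² + (-0.155·89.12)²) = √(11.90885 + 190.81554) = 14.238 km
Sorted: F (6.460 km) < D (11.749 km) < J (12.228 km) < I (13.270 km) < O (14.238 km) < …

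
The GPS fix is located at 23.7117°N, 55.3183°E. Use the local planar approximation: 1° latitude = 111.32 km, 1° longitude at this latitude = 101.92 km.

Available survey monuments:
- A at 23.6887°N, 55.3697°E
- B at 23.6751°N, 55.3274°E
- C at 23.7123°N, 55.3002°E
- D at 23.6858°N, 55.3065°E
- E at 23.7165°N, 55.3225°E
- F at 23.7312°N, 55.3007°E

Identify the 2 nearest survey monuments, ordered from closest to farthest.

Distances from 23.7117°N, 55.3183°E:
A: √((-0.0230·111.32)² + (0.0514·101.92)²) = √(6.555443 + 27.443852) = 5.8309 km
B: √((-0.0366·111.32)² + (0.0091·101.92)²) = √(16.600018 + 0.860204) = 4.1785 km
C: √((0.0006·111.32)² + (-0.0181·101.92)²) = √(0.004461 + 3.403110) = 1.8460 km
D: √((-0.0259·111.32)² + (-0.0118·101.92)²) = √(8.312773 + 1.446381) = 3.1240 km
E: √((0.0048·111.32)² + (0.0042·101.92)²) = √(0.285515 + 0.183239) = 0.6847 km
F: √((0.0195·111.32)² + (-0.0176·101.92)²) = √(4.712112 + 3.217690) = 2.8160 km
Sorted: E (0.6847 km) < C (1.8460 km) < F (2.8160 km) < D (3.1240 km) < …

E, C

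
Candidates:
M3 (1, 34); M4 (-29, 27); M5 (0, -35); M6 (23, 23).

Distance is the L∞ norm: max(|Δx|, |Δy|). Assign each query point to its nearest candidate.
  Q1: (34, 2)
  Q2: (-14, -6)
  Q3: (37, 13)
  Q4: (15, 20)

Q1→M6; Q2→M5; Q3→M6; Q4→M6

Q1 at (34, 2):
  M3: max(|-33|, |32|) = 33
  M4: max(|-63|, |25|) = 63
  M5: max(|-34|, |-37|) = 37
  M6: max(|-11|, |21|) = 21
  → nearest: M6 (21)
Q2 at (-14, -6):
  M3: max(|15|, |40|) = 40
  M4: max(|-15|, |33|) = 33
  M5: max(|14|, |-29|) = 29
  M6: max(|37|, |29|) = 37
  → nearest: M5 (29)
Q3 at (37, 13):
  M3: max(|-36|, |21|) = 36
  M4: max(|-66|, |14|) = 66
  M5: max(|-37|, |-48|) = 48
  M6: max(|-14|, |10|) = 14
  → nearest: M6 (14)
Q4 at (15, 20):
  M3: max(|-14|, |14|) = 14
  M4: max(|-44|, |7|) = 44
  M5: max(|-15|, |-55|) = 55
  M6: max(|8|, |3|) = 8
  → nearest: M6 (8)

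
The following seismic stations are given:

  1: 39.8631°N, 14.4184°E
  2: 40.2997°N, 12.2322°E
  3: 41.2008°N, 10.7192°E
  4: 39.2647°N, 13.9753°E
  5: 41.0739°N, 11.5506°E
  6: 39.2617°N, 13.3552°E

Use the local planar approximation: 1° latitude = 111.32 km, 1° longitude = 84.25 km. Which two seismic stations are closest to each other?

Pairwise distances:
1–2: 190.4919 km
1–3: 345.4062 km
1–4: 76.3612 km
1–5: 276.6654 km
1–6: 111.8285 km
2–3: 162.2062 km
2–4: 186.6588 km
2–5: 103.5629 km
2–6: 149.3433 km
3–4: 348.8649 km
3–5: 71.4557 km
3–6: 309.7042 km
4–5: 286.8671 km
4–6: 52.2445 km
5–6: 252.6105 km
Closest pair: 4–6 at 52.2445 km.

4 and 6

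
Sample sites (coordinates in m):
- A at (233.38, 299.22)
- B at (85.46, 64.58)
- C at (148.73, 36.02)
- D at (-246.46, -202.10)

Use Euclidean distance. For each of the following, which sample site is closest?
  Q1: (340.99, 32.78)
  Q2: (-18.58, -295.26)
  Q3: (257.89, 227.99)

Q1 at (340.99, 32.78):
  A: √((-107.61)² + (266.44)²) = √(11579.9121 + 70990.2736) = 287.35 m
  B: √((-255.53)² + (31.80)²) = √(65295.5809 + 1011.2400) = 257.50 m
  C: √((-192.26)² + (3.24)²) = √(36963.9076 + 10.4976) = 192.29 m
  D: √((-587.45)² + (-234.88)²) = √(345097.5025 + 55168.6144) = 632.67 m
  → nearest: C (192.29 m)
Q2 at (-18.58, -295.26):
  A: √((251.96)² + (594.48)²) = √(63483.8416 + 353406.4704) = 645.67 m
  B: √((104.04)² + (359.84)²) = √(10824.3216 + 129484.8256) = 374.58 m
  C: √((167.31)² + (331.28)²) = √(27992.6361 + 109746.4384) = 371.13 m
  D: √((-227.88)² + (93.16)²) = √(51929.2944 + 8678.7856) = 246.19 m
  → nearest: D (246.19 m)
Q3 at (257.89, 227.99):
  A: √((-24.51)² + (71.23)²) = √(600.7401 + 5073.7129) = 75.33 m
  B: √((-172.43)² + (-163.41)²) = √(29732.1049 + 26702.8281) = 237.56 m
  C: √((-109.16)² + (-191.97)²) = √(11915.9056 + 36852.4809) = 220.84 m
  D: √((-504.35)² + (-430.09)²) = √(254368.9225 + 184977.4081) = 662.83 m
  → nearest: A (75.33 m)

Q1→C; Q2→D; Q3→A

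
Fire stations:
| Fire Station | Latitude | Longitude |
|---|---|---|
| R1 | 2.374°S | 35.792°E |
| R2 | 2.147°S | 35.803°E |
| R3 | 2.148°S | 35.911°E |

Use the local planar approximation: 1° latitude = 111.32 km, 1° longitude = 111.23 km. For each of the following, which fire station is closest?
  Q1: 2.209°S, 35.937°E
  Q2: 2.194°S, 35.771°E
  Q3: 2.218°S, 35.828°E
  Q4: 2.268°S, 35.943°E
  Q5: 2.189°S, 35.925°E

Q1→R3; Q2→R2; Q3→R2; Q4→R3; Q5→R3

Q1 at 2.209°S, 35.937°E:
  R1: 24.444 km
  R2: 16.425 km
  R3: 7.381 km
  → nearest: R3 (7.381 km)
Q2 at 2.194°S, 35.771°E:
  R1: 20.173 km
  R2: 6.328 km
  R3: 16.393 km
  → nearest: R2 (6.328 km)
Q3 at 2.218°S, 35.828°E:
  R1: 17.822 km
  R2: 8.379 km
  R3: 12.081 km
  → nearest: R2 (8.379 km)
Q4 at 2.268°S, 35.943°E:
  R1: 20.526 km
  R2: 20.589 km
  R3: 13.824 km
  → nearest: R3 (13.824 km)
Q5 at 2.189°S, 35.925°E:
  R1: 25.357 km
  R2: 14.353 km
  R3: 4.822 km
  → nearest: R3 (4.822 km)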